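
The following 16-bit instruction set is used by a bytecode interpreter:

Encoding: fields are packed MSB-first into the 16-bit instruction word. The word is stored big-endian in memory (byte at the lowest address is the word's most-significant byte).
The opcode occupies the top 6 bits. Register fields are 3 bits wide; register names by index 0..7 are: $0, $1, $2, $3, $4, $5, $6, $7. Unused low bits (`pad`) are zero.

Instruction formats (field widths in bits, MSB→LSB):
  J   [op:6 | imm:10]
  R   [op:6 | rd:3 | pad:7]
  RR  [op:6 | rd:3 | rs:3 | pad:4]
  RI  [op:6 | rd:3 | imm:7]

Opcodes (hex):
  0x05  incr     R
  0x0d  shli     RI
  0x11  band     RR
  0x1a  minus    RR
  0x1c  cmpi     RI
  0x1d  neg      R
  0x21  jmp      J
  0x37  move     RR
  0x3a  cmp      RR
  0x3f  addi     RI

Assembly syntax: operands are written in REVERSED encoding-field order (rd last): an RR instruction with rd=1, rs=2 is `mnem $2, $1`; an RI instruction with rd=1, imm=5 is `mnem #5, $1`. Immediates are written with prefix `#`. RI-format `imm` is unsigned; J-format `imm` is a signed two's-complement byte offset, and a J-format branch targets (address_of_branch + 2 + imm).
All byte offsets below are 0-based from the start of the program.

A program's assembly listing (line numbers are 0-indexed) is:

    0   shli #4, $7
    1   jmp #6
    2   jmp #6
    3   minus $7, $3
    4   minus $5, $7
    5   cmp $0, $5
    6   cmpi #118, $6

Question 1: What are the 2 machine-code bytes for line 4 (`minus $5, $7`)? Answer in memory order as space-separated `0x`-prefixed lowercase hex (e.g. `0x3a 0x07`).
L4: minus op=0x1a:6|rd=7:3|rs=5:3|pad=0:4 ⇒ 0x6bd0 ⇒ big 6b d0

0x6b 0xd0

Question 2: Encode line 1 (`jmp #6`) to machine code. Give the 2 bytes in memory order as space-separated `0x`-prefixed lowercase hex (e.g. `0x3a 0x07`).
1. jmp fields op=0x21:6|imm=6:10 → word 8406h → 84 06

0x84 0x06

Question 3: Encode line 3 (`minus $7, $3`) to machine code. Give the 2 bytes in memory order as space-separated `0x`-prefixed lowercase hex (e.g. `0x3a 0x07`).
L3: minus op=0x1a:6|rd=3:3|rs=7:3|pad=0:4 ⇒ 0x69f0 ⇒ big 69 f0

0x69 0xf0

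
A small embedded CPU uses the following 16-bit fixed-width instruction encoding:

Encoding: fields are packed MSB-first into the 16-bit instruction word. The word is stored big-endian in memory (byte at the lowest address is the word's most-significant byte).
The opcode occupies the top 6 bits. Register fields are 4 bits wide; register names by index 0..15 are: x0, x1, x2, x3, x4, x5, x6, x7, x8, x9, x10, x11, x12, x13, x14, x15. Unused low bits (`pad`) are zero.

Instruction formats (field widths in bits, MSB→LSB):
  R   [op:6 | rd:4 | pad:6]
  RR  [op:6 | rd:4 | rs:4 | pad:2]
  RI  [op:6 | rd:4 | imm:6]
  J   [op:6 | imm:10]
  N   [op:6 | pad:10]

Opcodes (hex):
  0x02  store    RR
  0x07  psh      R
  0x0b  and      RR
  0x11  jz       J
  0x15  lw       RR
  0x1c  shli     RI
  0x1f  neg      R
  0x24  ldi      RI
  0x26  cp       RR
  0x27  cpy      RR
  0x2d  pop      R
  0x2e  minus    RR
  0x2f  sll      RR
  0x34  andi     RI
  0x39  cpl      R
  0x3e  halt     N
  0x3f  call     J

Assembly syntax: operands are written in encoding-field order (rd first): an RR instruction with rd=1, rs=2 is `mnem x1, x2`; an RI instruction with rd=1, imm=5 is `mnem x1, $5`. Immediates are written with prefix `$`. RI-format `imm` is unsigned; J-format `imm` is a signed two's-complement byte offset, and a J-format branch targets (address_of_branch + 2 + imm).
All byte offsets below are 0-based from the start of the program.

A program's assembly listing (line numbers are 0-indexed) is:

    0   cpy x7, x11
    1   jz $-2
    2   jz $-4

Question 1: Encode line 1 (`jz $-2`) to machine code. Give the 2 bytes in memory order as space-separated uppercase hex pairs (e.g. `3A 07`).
L1: jz op=0x11:6|imm=-2:10 ⇒ 0x47fe ⇒ big 47 fe

47 FE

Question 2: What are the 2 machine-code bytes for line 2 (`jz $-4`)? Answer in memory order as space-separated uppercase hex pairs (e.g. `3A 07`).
line 2 (jz): pack op=0x11:6|imm=-4:10 = 0x47fc; big→ 47 fc

47 FC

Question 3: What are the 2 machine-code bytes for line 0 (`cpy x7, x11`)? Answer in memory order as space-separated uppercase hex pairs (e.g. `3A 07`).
line 0 (cpy): pack op=0x27:6|rd=7:4|rs=11:4|pad=0:2 = 0x9dec; big→ 9d ec

9D EC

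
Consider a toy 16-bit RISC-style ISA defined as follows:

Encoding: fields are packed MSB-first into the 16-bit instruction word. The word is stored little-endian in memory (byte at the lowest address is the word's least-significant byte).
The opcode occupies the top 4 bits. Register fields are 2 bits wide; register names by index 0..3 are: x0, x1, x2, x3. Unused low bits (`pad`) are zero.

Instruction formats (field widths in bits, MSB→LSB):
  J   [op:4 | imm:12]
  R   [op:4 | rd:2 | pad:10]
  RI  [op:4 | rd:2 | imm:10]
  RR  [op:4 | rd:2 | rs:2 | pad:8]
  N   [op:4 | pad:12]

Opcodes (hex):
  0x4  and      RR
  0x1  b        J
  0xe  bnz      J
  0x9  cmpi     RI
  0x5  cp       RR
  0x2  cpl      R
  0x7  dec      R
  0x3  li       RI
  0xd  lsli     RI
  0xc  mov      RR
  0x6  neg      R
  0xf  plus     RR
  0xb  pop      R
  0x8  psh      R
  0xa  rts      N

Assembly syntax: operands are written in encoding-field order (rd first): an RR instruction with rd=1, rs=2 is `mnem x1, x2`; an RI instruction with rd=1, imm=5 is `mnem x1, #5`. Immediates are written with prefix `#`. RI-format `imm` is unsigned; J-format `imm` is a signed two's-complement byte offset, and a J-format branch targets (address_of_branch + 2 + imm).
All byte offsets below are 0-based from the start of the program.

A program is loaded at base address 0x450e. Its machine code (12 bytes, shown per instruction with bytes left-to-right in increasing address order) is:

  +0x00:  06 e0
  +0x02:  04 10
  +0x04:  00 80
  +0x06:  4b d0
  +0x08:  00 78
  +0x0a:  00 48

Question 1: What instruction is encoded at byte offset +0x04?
+0x04: 00 80 ⇒ word 0x8000 (little)
  top 4b → 0x8 → psh [R]
  rd@[11:10]=0x0 ⇒ x0

psh x0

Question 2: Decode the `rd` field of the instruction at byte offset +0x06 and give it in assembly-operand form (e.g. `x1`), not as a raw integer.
@+06  little-endian(4b d0) = 0xd04b
  top 4b → 0xd → lsli [RI]
  [11:10] rd=0 = x0
  [9:0] imm=75 = #75

x0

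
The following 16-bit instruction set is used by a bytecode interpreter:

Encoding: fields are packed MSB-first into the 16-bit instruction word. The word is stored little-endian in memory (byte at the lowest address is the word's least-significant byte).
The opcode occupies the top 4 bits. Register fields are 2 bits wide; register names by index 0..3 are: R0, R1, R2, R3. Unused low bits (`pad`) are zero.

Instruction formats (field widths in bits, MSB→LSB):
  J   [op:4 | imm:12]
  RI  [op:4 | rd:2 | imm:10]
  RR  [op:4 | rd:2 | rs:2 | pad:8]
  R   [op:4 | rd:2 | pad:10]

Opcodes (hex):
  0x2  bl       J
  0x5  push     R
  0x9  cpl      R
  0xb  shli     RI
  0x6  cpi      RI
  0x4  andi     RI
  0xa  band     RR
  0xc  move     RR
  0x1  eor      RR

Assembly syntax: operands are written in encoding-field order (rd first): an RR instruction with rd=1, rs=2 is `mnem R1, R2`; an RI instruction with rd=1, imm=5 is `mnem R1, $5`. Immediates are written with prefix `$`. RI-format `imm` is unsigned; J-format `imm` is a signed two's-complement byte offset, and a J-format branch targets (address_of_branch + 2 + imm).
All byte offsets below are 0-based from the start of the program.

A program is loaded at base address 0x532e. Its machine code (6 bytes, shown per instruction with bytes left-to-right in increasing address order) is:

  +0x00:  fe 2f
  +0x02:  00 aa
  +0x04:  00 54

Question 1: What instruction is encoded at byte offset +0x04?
+0x04: 00 54 ⇒ word 0x5400 (little)
  top 4b → 0x5 → push [R]
  rd: (w>>10)&0x3=0x1 → R1

push R1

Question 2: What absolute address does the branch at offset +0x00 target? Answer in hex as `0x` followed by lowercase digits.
[00] fe 2f → 0x2ffe
  opcode bits[15:12]=0x2: bl/J
  imm@[11:0]=0xffe (s12→-2) ⇒ $-2
  target = base 0x532e + off 0x00 + 2 + imm -2 = 0x532e

0x532e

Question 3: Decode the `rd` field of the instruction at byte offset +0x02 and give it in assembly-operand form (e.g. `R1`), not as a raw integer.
off 0x02: read 00 aa as little → 0xaa00
  op=0xaa00>>12=0xa ⇒ band (RR)
  rd@[11:10]=0x2 ⇒ R2
  rs@[9:8]=0x2 ⇒ R2

R2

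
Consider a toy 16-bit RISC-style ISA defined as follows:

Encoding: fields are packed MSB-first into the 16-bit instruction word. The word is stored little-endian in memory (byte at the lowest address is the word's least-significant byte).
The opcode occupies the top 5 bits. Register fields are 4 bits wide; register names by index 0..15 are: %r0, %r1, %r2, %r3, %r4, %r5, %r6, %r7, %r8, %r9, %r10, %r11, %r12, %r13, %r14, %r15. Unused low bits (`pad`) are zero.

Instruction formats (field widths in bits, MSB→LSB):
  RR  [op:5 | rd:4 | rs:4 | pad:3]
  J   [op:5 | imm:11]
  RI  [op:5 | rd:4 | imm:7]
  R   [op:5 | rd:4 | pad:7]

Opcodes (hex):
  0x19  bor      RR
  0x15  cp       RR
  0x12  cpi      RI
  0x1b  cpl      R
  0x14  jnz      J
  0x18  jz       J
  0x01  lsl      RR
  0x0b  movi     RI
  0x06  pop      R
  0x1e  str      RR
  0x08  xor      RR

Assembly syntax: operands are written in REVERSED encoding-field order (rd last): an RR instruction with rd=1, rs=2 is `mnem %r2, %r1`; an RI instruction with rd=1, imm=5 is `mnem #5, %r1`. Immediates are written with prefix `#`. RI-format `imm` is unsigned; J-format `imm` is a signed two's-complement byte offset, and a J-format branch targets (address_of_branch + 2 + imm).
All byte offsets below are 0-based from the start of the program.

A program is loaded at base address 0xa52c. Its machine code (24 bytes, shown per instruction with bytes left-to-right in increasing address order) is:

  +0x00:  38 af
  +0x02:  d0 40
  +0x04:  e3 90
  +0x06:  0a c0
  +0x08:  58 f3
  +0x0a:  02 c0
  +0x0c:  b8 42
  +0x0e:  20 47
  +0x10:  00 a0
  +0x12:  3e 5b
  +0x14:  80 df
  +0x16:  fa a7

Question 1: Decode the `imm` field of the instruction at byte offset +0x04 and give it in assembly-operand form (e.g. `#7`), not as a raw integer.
@+04  little-endian(e3 90) = 0x90e3
  op=0x90e3>>11=0x12 ⇒ cpi (RI)
  [10:7] rd=1 = %r1
  [6:0] imm=99 = #99

#99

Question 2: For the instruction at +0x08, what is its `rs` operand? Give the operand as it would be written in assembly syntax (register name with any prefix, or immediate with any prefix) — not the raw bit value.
%r11

off 0x08: read 58 f3 as little → 0xf358
  top 5b → 0x1e → str [RR]
  rd: (w>>7)&0xf=0x6 → %r6
  rs: (w>>3)&0xf=0xb → %r11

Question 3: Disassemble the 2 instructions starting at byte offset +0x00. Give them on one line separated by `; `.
cp %r7, %r14; xor %r10, %r1

[00] 38 af → 0xaf38
  opcode bits[15:11]=0x15: cp/RR
  rd: (w>>7)&0xf=0xe → %r14
  rs: (w>>3)&0xf=0x7 → %r7
[02] d0 40 → 0x40d0
  opcode bits[15:11]=0x8: xor/RR
  rd: (w>>7)&0xf=0x1 → %r1
  rs: (w>>3)&0xf=0xa → %r10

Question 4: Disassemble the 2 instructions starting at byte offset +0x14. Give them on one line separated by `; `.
cpl %r15; jnz #-6

[14] 80 df → 0xdf80
  op=0xdf80>>11=0x1b ⇒ cpl (R)
  rd@[10:7]=0xf ⇒ %r15
[16] fa a7 → 0xa7fa
  op=0xa7fa>>11=0x14 ⇒ jnz (J)
  imm@[10:0]=0x7fa (s11→-6) ⇒ #-6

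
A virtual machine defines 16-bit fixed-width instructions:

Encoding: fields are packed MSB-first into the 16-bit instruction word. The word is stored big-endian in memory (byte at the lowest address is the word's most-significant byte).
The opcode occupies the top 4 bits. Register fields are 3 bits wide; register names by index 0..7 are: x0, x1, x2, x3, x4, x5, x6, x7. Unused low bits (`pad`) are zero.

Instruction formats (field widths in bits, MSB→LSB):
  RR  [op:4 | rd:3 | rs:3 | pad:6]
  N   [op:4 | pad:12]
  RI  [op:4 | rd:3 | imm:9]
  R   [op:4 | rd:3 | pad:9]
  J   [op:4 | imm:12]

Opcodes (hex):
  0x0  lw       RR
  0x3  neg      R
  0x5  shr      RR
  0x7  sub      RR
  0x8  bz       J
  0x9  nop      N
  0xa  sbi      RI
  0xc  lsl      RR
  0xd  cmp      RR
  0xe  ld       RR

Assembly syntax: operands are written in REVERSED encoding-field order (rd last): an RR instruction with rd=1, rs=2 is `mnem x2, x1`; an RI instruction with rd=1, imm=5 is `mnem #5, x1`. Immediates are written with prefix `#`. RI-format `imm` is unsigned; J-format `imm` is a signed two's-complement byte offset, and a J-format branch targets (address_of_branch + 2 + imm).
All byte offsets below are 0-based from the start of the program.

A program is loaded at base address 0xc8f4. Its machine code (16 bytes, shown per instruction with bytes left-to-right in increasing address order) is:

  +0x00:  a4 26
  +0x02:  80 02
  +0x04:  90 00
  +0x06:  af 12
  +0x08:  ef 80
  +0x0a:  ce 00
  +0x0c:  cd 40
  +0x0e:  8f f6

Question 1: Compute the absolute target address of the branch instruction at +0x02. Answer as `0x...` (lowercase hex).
off 0x02: read 80 02 as big → 0x8002
  op=0x8002>>12=0x8 ⇒ bz (J)
  imm@[11:0]=0x2 ⇒ #2
  target = base 0xc8f4 + off 0x02 + 2 + imm 2 = 0xc8fa

0xc8fa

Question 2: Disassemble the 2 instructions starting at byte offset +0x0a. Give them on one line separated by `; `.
lsl x0, x7; lsl x5, x6

off 0x0a: read ce 00 as big → 0xce00
  opcode bits[15:12]=0xc: lsl/RR
  rd@[11:9]=0x7 ⇒ x7
  rs@[8:6]=0x0 ⇒ x0
off 0x0c: read cd 40 as big → 0xcd40
  opcode bits[15:12]=0xc: lsl/RR
  rd@[11:9]=0x6 ⇒ x6
  rs@[8:6]=0x5 ⇒ x5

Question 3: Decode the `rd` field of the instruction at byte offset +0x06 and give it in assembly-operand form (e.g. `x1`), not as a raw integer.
x7

@+06  big-endian(af 12) = 0xaf12
  op=0xaf12>>12=0xa ⇒ sbi (RI)
  rd@[11:9]=0x7 ⇒ x7
  imm@[8:0]=0x112 ⇒ #274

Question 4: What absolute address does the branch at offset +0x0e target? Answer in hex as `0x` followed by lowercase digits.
off 0x0e: read 8f f6 as big → 0x8ff6
  opcode bits[15:12]=0x8: bz/J
  imm@[11:0]=0xff6 (s12→-10) ⇒ #-10
  target = base 0xc8f4 + off 0x0e + 2 + imm -10 = 0xc8fa

0xc8fa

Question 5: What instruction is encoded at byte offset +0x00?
[00] a4 26 → 0xa426
  top 4b → 0xa → sbi [RI]
  rd: (w>>9)&0x7=0x2 → x2
  imm: (w>>0)&0x1ff=0x26 → #38

sbi #38, x2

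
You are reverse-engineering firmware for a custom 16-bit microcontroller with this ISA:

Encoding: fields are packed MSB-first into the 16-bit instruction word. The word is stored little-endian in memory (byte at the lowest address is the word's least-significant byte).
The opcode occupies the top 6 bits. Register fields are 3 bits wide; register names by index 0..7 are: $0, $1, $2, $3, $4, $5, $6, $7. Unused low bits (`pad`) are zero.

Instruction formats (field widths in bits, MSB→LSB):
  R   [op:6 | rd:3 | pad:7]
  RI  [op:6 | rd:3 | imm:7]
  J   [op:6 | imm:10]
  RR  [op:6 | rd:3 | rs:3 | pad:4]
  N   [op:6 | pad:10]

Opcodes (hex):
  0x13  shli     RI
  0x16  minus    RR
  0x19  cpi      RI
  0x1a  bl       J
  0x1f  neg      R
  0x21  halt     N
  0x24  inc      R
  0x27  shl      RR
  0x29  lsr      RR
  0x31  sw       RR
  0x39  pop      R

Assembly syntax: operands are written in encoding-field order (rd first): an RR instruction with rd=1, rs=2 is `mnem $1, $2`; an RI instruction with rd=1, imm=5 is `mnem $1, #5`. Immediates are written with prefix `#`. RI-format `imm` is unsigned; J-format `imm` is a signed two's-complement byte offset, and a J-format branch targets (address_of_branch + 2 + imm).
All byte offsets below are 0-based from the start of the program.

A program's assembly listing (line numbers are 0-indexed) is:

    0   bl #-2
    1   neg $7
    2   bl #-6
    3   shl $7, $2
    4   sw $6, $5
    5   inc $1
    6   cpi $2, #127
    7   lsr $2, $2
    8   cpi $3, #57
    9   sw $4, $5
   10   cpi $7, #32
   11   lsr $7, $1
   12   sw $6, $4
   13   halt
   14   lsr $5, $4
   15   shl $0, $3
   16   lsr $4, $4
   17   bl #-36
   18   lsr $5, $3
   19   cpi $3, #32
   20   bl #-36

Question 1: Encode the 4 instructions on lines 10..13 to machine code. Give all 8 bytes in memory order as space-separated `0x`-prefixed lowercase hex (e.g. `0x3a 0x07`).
10. cpi fields op=0x19:6|rd=7:3|imm=32:7 → word 67a0h → a0 67
11. lsr fields op=0x29:6|rd=7:3|rs=1:3|pad=0:4 → word a790h → 90 a7
12. sw fields op=0x31:6|rd=6:3|rs=4:3|pad=0:4 → word c740h → 40 c7
13. halt fields op=0x21:6|pad=0:10 → word 8400h → 00 84

0xa0 0x67 0x90 0xa7 0x40 0xc7 0x00 0x84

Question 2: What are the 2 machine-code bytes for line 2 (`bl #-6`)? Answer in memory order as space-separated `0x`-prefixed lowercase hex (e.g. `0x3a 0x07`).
0xfa 0x6b

line 2 (bl): pack op=0x1a:6|imm=-6:10 = 0x6bfa; little→ fa 6b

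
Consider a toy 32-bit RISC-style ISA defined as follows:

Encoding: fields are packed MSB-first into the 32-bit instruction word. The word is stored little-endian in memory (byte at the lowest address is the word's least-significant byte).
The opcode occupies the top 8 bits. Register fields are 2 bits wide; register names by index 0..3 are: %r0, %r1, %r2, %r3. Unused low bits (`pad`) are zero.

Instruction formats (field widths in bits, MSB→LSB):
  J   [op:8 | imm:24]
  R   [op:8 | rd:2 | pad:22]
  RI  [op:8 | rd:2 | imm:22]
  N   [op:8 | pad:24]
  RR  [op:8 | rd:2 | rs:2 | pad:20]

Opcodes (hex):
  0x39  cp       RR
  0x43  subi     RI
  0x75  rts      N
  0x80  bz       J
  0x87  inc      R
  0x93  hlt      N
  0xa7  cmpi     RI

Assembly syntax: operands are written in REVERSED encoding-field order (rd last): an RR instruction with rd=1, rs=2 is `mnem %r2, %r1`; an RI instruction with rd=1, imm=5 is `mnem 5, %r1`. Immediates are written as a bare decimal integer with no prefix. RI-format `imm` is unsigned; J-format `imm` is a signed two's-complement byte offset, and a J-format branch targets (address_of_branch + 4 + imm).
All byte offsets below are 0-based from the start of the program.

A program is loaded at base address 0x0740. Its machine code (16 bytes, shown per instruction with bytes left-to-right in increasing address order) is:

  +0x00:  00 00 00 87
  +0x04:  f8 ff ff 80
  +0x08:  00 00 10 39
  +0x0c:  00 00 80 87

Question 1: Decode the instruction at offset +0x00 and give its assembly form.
off 0x00: read 00 00 00 87 as little → 0x87000000
  top 8b → 0x87 → inc [R]
  rd: (w>>22)&0x3=0x0 → %r0

inc %r0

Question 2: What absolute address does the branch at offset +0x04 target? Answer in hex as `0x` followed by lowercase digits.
0x0740

+0x04: f8 ff ff 80 ⇒ word 0x80fffff8 (little)
  opcode bits[31:24]=0x80: bz/J
  imm@[23:0]=0xfffff8 (s24→-8) ⇒ -8
  target = base 0x0740 + off 0x04 + 4 + imm -8 = 0x0740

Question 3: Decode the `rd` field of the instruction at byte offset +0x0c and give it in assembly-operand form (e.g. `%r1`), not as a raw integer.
%r2

+0x0c: 00 00 80 87 ⇒ word 0x87800000 (little)
  top 8b → 0x87 → inc [R]
  [23:22] rd=2 = %r2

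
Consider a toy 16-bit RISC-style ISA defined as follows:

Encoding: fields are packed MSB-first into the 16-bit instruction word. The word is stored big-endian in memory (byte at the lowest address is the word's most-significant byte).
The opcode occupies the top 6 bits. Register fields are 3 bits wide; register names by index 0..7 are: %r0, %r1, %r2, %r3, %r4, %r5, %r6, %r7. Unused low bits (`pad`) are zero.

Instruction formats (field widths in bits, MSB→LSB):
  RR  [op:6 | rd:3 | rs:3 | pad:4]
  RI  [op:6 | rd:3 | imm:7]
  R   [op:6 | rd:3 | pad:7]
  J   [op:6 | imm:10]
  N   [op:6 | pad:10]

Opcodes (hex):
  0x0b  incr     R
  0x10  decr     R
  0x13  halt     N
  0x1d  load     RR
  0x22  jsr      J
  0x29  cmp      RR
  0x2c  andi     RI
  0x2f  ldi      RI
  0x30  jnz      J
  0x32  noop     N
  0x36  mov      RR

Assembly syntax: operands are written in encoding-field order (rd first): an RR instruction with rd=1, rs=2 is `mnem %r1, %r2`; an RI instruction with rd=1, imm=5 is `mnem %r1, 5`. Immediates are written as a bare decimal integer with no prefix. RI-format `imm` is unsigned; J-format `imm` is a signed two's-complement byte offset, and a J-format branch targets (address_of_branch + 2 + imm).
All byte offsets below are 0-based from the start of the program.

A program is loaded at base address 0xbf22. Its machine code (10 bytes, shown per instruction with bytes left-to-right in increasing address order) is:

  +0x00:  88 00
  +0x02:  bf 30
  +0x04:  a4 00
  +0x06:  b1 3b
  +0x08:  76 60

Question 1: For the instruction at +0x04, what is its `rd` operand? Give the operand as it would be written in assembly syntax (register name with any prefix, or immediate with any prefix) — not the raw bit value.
%r0

[04] a4 00 → 0xa400
  top 6b → 0x29 → cmp [RR]
  rd@[9:7]=0x0 ⇒ %r0
  rs@[6:4]=0x0 ⇒ %r0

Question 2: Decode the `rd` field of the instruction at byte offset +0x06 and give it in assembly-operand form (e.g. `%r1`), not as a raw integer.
@+06  big-endian(b1 3b) = 0xb13b
  op=0xb13b>>10=0x2c ⇒ andi (RI)
  [9:7] rd=2 = %r2
  [6:0] imm=59 = 59

%r2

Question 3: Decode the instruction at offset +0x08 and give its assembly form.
load %r4, %r6

off 0x08: read 76 60 as big → 0x7660
  opcode bits[15:10]=0x1d: load/RR
  [9:7] rd=4 = %r4
  [6:4] rs=6 = %r6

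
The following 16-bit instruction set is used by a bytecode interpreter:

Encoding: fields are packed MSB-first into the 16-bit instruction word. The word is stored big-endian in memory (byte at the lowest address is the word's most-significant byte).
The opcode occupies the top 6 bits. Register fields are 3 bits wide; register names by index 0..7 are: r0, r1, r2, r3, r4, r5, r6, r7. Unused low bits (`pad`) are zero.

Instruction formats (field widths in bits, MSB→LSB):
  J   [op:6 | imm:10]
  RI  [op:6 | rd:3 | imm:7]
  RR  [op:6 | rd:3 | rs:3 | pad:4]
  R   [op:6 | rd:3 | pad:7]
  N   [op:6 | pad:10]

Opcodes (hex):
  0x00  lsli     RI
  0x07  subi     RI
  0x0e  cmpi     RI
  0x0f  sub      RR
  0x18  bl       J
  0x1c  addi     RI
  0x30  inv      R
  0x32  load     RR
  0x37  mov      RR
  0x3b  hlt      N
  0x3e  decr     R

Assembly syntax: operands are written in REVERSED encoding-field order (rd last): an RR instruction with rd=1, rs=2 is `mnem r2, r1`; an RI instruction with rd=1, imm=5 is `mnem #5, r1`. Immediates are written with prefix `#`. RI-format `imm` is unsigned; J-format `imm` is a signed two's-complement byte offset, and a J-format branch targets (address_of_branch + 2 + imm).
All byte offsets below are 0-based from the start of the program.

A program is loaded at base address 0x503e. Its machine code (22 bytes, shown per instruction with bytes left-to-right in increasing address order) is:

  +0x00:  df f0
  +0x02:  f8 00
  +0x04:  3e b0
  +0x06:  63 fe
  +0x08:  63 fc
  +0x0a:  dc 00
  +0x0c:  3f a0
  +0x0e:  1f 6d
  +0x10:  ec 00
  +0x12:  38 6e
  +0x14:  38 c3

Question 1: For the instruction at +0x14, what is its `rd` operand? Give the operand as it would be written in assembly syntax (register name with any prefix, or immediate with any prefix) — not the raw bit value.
@+14  big-endian(38 c3) = 0x38c3
  top 6b → 0xe → cmpi [RI]
  [9:7] rd=1 = r1
  [6:0] imm=67 = #67

r1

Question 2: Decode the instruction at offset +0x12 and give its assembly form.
+0x12: 38 6e ⇒ word 0x386e (big)
  opcode bits[15:10]=0xe: cmpi/RI
  rd: (w>>7)&0x7=0x0 → r0
  imm: (w>>0)&0x7f=0x6e → #110

cmpi #110, r0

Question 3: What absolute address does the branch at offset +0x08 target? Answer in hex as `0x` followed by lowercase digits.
+0x08: 63 fc ⇒ word 0x63fc (big)
  op=0x63fc>>10=0x18 ⇒ bl (J)
  imm: (w>>0)&0x3ff=0x3fc (s10→-4) → #-4
  target = base 0x503e + off 0x08 + 2 + imm -4 = 0x5044

0x5044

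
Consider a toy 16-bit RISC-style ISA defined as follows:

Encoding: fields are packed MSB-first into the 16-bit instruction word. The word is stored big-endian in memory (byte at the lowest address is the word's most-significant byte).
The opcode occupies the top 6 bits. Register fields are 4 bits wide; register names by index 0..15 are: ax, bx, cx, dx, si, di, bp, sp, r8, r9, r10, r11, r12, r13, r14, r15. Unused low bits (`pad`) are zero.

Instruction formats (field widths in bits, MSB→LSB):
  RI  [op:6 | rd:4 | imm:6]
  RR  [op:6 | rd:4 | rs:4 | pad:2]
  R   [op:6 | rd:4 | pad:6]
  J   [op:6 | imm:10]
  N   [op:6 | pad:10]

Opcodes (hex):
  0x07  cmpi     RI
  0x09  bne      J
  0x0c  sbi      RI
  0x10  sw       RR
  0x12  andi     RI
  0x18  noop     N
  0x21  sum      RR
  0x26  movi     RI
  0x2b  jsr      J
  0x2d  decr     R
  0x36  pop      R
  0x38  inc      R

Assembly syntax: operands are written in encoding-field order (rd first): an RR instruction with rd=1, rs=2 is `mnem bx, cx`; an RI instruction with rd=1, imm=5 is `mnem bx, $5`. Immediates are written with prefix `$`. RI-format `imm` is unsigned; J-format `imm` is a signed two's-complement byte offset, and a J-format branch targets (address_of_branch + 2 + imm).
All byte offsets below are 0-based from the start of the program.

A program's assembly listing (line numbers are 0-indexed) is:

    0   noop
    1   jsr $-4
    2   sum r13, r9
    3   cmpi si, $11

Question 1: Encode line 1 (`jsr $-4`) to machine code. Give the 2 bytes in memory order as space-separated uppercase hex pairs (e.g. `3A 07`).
1. jsr fields op=0x2b:6|imm=-4:10 → word affch → af fc

AF FC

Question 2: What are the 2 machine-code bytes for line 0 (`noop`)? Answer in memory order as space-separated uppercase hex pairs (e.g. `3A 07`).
60 00

line 0 (noop): pack op=0x18:6|pad=0:10 = 0x6000; big→ 60 00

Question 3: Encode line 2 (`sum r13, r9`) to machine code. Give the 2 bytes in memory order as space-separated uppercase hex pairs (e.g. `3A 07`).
L2: sum op=0x21:6|rd=13:4|rs=9:4|pad=0:2 ⇒ 0x8764 ⇒ big 87 64

87 64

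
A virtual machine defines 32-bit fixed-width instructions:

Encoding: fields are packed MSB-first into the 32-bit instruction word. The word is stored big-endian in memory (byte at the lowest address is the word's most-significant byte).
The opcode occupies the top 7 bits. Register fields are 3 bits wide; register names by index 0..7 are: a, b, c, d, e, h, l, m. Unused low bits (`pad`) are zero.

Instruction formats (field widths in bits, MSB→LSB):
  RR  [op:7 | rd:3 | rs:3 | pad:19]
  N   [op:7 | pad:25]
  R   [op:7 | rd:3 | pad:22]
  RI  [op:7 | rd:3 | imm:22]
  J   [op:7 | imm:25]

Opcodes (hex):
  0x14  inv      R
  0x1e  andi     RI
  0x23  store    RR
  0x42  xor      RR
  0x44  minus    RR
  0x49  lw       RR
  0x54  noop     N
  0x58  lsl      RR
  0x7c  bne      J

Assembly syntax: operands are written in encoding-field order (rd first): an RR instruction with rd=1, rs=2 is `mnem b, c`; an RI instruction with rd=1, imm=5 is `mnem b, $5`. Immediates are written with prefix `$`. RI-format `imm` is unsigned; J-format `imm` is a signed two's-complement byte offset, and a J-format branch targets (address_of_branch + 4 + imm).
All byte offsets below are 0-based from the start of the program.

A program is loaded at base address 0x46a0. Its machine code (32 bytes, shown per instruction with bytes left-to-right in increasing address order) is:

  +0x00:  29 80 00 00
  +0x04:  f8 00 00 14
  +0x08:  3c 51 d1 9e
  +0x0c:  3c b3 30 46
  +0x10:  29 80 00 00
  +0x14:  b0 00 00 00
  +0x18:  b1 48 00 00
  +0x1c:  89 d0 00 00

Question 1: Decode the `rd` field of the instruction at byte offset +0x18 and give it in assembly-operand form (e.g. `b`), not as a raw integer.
h

[18] b1 48 00 00 → 0xb1480000
  opcode bits[31:25]=0x58: lsl/RR
  rd@[24:22]=0x5 ⇒ h
  rs@[21:19]=0x1 ⇒ b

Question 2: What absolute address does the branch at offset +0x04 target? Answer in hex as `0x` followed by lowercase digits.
[04] f8 00 00 14 → 0xf8000014
  opcode bits[31:25]=0x7c: bne/J
  [24:0] imm=20 = $20
  target = base 0x46a0 + off 0x04 + 4 + imm 20 = 0x46bc

0x46bc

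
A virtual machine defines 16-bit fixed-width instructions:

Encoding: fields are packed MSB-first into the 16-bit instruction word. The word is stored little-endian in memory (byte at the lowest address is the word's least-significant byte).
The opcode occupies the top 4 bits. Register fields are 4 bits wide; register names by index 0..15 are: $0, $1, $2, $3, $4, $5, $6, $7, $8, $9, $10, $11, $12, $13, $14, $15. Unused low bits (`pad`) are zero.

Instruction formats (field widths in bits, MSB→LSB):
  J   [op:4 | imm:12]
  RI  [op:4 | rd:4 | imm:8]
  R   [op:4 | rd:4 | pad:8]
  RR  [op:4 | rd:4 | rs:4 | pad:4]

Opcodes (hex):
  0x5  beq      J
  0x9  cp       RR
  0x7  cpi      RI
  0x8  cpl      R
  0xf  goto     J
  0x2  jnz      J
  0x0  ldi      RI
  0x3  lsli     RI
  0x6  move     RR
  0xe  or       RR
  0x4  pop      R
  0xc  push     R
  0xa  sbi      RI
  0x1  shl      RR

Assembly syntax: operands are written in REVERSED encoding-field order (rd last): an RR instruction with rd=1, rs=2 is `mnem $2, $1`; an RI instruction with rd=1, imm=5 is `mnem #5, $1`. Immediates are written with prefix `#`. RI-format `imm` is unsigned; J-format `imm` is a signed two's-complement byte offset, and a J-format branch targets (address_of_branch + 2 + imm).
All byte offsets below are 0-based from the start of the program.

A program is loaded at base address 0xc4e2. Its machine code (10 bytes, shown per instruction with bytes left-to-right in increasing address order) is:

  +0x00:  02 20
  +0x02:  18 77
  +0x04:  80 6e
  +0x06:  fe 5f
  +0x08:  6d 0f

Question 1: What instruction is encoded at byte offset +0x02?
cpi #24, $7

off 0x02: read 18 77 as little → 0x7718
  opcode bits[15:12]=0x7: cpi/RI
  rd: (w>>8)&0xf=0x7 → $7
  imm: (w>>0)&0xff=0x18 → #24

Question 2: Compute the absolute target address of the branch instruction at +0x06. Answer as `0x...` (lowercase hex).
0xc4e8

@+06  little-endian(fe 5f) = 0x5ffe
  top 4b → 0x5 → beq [J]
  imm: (w>>0)&0xfff=0xffe (s12→-2) → #-2
  target = base 0xc4e2 + off 0x06 + 2 + imm -2 = 0xc4e8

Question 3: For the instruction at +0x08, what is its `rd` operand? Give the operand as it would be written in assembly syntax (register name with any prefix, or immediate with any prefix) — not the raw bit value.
$15

off 0x08: read 6d 0f as little → 0x0f6d
  opcode bits[15:12]=0x0: ldi/RI
  rd: (w>>8)&0xf=0xf → $15
  imm: (w>>0)&0xff=0x6d → #109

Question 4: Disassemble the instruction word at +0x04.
off 0x04: read 80 6e as little → 0x6e80
  opcode bits[15:12]=0x6: move/RR
  [11:8] rd=14 = $14
  [7:4] rs=8 = $8

move $8, $14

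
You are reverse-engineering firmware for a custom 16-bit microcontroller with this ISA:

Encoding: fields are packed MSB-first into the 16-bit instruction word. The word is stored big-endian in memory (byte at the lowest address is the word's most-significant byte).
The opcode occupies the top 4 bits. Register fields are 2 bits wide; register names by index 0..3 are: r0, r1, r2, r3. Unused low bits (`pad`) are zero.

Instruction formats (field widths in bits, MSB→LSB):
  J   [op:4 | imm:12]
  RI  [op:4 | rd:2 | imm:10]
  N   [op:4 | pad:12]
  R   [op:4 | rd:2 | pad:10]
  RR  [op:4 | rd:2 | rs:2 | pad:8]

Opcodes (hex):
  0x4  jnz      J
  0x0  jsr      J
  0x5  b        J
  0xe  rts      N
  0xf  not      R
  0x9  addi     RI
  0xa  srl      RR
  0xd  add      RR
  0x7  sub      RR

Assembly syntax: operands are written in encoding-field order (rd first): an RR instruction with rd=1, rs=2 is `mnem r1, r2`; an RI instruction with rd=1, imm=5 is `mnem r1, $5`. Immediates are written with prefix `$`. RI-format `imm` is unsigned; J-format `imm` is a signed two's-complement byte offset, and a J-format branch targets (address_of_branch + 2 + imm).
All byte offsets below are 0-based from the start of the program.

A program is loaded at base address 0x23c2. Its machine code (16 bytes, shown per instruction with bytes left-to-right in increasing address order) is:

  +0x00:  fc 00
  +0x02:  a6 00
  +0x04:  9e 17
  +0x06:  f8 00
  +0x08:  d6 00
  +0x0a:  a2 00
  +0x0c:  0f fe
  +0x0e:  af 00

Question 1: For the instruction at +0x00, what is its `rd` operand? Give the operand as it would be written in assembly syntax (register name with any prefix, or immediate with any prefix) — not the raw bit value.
r3

@+00  big-endian(fc 00) = 0xfc00
  top 4b → 0xf → not [R]
  rd@[11:10]=0x3 ⇒ r3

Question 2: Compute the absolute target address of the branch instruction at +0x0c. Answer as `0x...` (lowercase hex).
[0c] 0f fe → 0x0ffe
  op=0x0ffe>>12=0x0 ⇒ jsr (J)
  imm: (w>>0)&0xfff=0xffe (s12→-2) → $-2
  target = base 0x23c2 + off 0x0c + 2 + imm -2 = 0x23ce

0x23ce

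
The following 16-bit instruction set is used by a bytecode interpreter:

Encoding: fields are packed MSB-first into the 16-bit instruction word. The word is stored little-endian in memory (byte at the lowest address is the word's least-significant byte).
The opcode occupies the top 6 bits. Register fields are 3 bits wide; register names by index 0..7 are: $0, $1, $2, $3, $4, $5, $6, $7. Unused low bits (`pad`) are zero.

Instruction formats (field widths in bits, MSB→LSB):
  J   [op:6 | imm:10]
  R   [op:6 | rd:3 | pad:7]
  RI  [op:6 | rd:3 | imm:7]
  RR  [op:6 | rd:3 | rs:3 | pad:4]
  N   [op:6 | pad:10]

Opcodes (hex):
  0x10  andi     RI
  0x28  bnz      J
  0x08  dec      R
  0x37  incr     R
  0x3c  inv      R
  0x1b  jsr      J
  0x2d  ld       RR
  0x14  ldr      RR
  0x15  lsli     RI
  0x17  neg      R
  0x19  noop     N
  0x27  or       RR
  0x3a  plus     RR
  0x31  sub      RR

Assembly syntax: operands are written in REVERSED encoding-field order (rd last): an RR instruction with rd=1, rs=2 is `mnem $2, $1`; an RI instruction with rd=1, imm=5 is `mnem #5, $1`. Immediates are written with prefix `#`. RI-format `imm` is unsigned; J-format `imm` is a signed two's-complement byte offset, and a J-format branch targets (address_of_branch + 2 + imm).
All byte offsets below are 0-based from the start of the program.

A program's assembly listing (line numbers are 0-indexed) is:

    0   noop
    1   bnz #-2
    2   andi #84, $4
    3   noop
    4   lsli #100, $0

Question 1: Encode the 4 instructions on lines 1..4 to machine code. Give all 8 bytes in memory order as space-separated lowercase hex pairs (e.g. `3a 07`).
fe a3 54 42 00 64 64 54

line 1 (bnz): pack op=0x28:6|imm=-2:10 = 0xa3fe; little→ fe a3
line 2 (andi): pack op=0x10:6|rd=4:3|imm=84:7 = 0x4254; little→ 54 42
line 3 (noop): pack op=0x19:6|pad=0:10 = 0x6400; little→ 00 64
line 4 (lsli): pack op=0x15:6|rd=0:3|imm=100:7 = 0x5464; little→ 64 54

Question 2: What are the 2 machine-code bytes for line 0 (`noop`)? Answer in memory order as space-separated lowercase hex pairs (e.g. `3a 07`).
00 64

0. noop fields op=0x19:6|pad=0:10 → word 6400h → 00 64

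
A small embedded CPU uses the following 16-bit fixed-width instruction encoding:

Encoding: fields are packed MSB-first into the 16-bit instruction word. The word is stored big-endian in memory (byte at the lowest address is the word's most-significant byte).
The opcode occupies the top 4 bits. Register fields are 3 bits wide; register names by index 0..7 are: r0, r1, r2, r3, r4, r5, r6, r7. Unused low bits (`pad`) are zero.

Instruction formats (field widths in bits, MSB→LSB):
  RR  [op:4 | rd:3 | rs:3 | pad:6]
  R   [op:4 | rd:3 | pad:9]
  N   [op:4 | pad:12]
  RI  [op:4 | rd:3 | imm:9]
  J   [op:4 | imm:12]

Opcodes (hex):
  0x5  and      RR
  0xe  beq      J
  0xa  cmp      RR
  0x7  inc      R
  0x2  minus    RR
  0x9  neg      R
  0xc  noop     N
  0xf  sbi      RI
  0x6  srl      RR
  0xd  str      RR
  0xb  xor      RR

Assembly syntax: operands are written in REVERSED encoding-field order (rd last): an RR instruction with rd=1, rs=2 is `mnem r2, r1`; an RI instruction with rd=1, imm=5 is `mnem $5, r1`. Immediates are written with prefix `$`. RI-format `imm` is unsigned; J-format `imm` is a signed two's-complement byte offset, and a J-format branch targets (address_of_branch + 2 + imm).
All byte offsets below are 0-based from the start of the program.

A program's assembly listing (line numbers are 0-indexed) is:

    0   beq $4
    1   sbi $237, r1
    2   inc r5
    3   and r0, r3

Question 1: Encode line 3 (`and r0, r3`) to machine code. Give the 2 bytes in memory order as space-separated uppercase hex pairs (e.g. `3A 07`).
3. and fields op=0x5:4|rd=3:3|rs=0:3|pad=0:6 → word 5600h → 56 00

56 00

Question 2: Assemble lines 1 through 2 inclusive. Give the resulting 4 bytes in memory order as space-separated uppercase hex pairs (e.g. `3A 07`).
F2 ED 7A 00

L1: sbi op=0xf:4|rd=1:3|imm=237:9 ⇒ 0xf2ed ⇒ big f2 ed
L2: inc op=0x7:4|rd=5:3|pad=0:9 ⇒ 0x7a00 ⇒ big 7a 00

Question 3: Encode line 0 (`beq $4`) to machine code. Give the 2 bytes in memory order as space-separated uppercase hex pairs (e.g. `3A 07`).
0. beq fields op=0xe:4|imm=4:12 → word e004h → e0 04

E0 04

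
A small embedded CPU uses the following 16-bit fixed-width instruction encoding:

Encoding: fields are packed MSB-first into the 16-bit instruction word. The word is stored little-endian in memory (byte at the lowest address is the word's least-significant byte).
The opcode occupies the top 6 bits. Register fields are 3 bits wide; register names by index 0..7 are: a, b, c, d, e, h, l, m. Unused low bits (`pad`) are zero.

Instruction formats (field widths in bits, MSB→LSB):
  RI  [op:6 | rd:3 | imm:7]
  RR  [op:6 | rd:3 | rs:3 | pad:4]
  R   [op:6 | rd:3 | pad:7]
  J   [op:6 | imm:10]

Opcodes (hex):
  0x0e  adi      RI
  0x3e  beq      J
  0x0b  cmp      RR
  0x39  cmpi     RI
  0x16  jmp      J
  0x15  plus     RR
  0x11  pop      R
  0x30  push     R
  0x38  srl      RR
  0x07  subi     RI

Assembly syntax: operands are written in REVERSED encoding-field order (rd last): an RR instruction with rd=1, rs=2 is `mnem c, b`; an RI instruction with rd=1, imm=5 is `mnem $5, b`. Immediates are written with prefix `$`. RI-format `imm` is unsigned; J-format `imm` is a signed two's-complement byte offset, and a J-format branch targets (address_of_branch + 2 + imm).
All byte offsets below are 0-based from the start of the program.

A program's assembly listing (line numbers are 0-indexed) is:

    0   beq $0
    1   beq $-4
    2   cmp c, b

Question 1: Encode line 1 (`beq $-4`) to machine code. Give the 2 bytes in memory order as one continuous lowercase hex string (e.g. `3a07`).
line 1 (beq): pack op=0x3e:6|imm=-4:10 = 0xfbfc; little→ fc fb

fcfb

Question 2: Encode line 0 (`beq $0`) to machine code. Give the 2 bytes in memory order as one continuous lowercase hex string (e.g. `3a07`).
00f8

0. beq fields op=0x3e:6|imm=0:10 → word f800h → 00 f8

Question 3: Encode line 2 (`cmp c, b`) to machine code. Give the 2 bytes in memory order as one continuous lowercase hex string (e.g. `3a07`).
line 2 (cmp): pack op=0xb:6|rd=1:3|rs=2:3|pad=0:4 = 0x2ca0; little→ a0 2c

a02c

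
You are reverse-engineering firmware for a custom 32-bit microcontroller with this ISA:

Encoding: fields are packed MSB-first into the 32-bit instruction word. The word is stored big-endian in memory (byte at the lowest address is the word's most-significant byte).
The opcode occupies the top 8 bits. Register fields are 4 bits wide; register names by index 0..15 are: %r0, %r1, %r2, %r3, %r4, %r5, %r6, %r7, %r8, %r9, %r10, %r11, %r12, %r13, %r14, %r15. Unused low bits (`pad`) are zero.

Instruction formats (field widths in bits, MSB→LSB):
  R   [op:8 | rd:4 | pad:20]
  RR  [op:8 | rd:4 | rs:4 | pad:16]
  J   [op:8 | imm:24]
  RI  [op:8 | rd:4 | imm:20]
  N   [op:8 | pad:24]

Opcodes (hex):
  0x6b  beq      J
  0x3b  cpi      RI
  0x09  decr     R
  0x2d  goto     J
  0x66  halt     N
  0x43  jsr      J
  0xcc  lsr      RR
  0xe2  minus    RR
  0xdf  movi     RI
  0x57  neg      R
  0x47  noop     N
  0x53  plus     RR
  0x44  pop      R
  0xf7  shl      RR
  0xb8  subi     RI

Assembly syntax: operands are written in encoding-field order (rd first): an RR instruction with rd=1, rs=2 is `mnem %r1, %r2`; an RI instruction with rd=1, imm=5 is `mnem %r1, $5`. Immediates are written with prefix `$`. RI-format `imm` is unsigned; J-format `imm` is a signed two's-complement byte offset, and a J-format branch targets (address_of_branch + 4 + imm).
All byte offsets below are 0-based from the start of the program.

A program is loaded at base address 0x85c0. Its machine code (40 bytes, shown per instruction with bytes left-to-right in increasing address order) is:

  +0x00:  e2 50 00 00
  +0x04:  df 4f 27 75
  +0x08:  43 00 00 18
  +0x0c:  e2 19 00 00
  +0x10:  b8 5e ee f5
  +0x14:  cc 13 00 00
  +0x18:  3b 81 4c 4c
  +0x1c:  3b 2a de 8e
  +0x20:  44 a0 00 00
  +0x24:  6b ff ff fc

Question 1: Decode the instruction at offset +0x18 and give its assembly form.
cpi %r8, $85068

@+18  big-endian(3b 81 4c 4c) = 0x3b814c4c
  op=0x3b814c4c>>24=0x3b ⇒ cpi (RI)
  [23:20] rd=8 = %r8
  [19:0] imm=85068 = $85068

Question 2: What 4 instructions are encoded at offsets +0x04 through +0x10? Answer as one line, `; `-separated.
movi %r4, $993141; jsr $24; minus %r1, %r9; subi %r5, $978677

@+04  big-endian(df 4f 27 75) = 0xdf4f2775
  op=0xdf4f2775>>24=0xdf ⇒ movi (RI)
  rd: (w>>20)&0xf=0x4 → %r4
  imm: (w>>0)&0xfffff=0xf2775 → $993141
@+08  big-endian(43 00 00 18) = 0x43000018
  op=0x43000018>>24=0x43 ⇒ jsr (J)
  imm: (w>>0)&0xffffff=0x18 → $24
@+0c  big-endian(e2 19 00 00) = 0xe2190000
  op=0xe2190000>>24=0xe2 ⇒ minus (RR)
  rd: (w>>20)&0xf=0x1 → %r1
  rs: (w>>16)&0xf=0x9 → %r9
@+10  big-endian(b8 5e ee f5) = 0xb85eeef5
  op=0xb85eeef5>>24=0xb8 ⇒ subi (RI)
  rd: (w>>20)&0xf=0x5 → %r5
  imm: (w>>0)&0xfffff=0xeeef5 → $978677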